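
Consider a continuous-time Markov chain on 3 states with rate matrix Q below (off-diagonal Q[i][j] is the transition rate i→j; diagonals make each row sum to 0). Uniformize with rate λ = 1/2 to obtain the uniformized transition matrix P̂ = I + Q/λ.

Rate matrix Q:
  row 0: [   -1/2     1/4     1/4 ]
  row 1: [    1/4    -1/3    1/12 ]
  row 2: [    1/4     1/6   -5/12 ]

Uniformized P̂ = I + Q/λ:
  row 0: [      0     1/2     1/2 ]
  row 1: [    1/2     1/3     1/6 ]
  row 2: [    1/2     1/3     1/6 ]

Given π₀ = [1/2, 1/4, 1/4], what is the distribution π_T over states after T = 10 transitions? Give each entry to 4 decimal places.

t=0: π = [0.5000, 0.2500, 0.2500]
t=1: π = [0.2500, 0.4167, 0.3333]
t=2: π = [0.3750, 0.3750, 0.2500]
t=3: π = [0.3125, 0.3958, 0.2917]
t=4: π = [0.3438, 0.3854, 0.2708]
t=5: π = [0.3281, 0.3906, 0.2813]
t=6: π = [0.3359, 0.3880, 0.2760]
t=7: π = [0.3320, 0.3893, 0.2786]
t=8: π = [0.3340, 0.3887, 0.2773]
t=9: π = [0.3330, 0.3890, 0.2780]
t=10: π = [0.3335, 0.3888, 0.2777]

π = [0.3335, 0.3888, 0.2777]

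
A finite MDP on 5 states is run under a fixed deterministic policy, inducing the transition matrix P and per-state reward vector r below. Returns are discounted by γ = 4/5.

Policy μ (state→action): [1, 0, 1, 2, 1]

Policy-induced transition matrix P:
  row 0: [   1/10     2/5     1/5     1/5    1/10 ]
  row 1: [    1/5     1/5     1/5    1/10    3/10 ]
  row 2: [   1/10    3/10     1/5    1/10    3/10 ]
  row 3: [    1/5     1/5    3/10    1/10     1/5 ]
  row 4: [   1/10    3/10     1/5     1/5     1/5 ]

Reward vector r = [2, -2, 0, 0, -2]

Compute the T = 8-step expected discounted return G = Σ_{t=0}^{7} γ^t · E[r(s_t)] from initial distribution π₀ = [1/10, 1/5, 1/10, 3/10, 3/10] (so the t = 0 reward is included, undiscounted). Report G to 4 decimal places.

G = -3.0621

t=0: π = [0.1000, 0.2000, 0.1000, 0.3000, 0.3000], E[r] = -0.8000, γ^t·E[r] = -0.800000, running G = -0.800000
t=1: π = [0.1500, 0.2600, 0.2300, 0.1400, 0.2200], E[r] = -0.6600, γ^t·E[r] = -0.528000, running G = -1.328000
t=2: π = [0.1400, 0.2750, 0.2140, 0.1370, 0.2340], E[r] = -0.7380, γ^t·E[r] = -0.472320, running G = -1.800320
t=3: π = [0.1412, 0.2728, 0.2137, 0.1374, 0.2349], E[r] = -0.7330, γ^t·E[r] = -0.375296, running G = -2.175616
t=4: π = [0.1410, 0.2731, 0.2137, 0.1376, 0.2345], E[r] = -0.7332, γ^t·E[r] = -0.300327, running G = -2.475943
t=5: π = [0.1411, 0.2730, 0.2138, 0.1376, 0.2346], E[r] = -0.7331, γ^t·E[r] = -0.240217, running G = -2.716160
t=6: π = [0.1411, 0.2730, 0.2138, 0.1376, 0.2346], E[r] = -0.7331, γ^t·E[r] = -0.192184, running G = -2.908344
t=7: π = [0.1411, 0.2730, 0.2138, 0.1376, 0.2346], E[r] = -0.7331, γ^t·E[r] = -0.153745, running G = -3.062089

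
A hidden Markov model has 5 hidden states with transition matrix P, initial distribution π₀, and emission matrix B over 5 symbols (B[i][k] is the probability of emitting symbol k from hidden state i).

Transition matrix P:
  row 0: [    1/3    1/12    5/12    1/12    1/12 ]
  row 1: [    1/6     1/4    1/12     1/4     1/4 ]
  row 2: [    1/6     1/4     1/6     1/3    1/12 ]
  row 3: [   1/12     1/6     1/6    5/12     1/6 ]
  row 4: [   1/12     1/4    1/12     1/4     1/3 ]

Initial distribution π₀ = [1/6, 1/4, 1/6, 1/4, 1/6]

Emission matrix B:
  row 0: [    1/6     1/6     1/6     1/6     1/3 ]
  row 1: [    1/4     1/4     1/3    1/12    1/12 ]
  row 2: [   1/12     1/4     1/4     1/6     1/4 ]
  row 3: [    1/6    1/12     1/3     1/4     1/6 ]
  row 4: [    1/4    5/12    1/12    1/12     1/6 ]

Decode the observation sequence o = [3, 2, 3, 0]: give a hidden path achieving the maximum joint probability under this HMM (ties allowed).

t=0: δ = [2.778e-02, 2.083e-02, 2.778e-02, 6.250e-02, 1.389e-02]  (obs o_0=3)
t=1: δ = [1.543e-03, 3.472e-03, 2.894e-03, 8.681e-03, 8.681e-04]  ψ = [0, 3, 0, 3, 3]  (obs o_1=2)
t=2: δ = [1.206e-04, 1.206e-04, 2.411e-04, 9.042e-04, 1.206e-04]  ψ = [3, 3, 3, 3, 3]  (obs o_2=3)
t=3: δ = [1.256e-05, 3.768e-05, 1.256e-05, 6.279e-05, 3.768e-05]  ψ = [3, 3, 3, 3, 3]  (obs o_3=0)
backtrack: best end state = 3; path = [3, 3, 3, 3]

path = [3, 3, 3, 3]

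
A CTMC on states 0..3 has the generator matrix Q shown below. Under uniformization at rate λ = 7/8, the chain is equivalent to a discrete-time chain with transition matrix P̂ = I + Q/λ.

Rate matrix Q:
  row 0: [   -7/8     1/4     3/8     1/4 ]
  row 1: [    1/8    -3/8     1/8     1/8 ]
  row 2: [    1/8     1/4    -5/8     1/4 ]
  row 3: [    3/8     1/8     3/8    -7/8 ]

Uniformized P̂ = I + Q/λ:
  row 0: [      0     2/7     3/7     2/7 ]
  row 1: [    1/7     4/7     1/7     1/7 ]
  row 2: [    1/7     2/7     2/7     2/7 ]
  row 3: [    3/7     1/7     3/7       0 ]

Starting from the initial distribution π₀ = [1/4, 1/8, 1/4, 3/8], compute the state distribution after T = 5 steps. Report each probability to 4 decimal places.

t=0: π = [0.2500, 0.1250, 0.2500, 0.3750]
t=1: π = [0.2143, 0.2679, 0.3571, 0.1607]
t=2: π = [0.1582, 0.3393, 0.3010, 0.2015]
t=3: π = [0.1778, 0.3539, 0.2886, 0.1797]
t=4: π = [0.1688, 0.3612, 0.2862, 0.1838]
t=5: π = [0.1713, 0.3626, 0.2845, 0.1816]

π = [0.1713, 0.3626, 0.2845, 0.1816]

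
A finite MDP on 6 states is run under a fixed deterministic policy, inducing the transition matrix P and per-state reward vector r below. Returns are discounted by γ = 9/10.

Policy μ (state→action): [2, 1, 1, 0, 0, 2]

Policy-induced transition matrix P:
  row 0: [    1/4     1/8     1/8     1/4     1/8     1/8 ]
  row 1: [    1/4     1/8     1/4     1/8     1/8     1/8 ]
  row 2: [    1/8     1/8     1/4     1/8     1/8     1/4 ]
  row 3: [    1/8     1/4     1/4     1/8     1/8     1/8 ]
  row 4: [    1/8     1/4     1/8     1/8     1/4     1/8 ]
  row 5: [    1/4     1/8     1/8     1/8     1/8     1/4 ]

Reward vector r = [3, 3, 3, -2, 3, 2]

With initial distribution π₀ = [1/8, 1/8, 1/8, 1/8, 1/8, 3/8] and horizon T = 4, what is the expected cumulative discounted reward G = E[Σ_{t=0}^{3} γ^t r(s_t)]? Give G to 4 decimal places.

t=0: π = [0.1250, 0.1250, 0.1250, 0.1250, 0.1250, 0.3750], E[r] = 2.0000, γ^t·E[r] = 2.000000, running G = 2.000000
t=1: π = [0.2031, 0.1563, 0.1719, 0.1406, 0.1406, 0.1875], E[r] = 2.1094, γ^t·E[r] = 1.898438, running G = 3.898438
t=2: π = [0.1934, 0.1602, 0.1836, 0.1504, 0.1426, 0.1699], E[r] = 2.0781, γ^t·E[r] = 1.683281, running G = 5.581719
t=3: π = [0.1904, 0.1616, 0.1868, 0.1492, 0.1428, 0.1692], E[r] = 2.0850, γ^t·E[r] = 1.519937, running G = 7.101655

G = 7.1017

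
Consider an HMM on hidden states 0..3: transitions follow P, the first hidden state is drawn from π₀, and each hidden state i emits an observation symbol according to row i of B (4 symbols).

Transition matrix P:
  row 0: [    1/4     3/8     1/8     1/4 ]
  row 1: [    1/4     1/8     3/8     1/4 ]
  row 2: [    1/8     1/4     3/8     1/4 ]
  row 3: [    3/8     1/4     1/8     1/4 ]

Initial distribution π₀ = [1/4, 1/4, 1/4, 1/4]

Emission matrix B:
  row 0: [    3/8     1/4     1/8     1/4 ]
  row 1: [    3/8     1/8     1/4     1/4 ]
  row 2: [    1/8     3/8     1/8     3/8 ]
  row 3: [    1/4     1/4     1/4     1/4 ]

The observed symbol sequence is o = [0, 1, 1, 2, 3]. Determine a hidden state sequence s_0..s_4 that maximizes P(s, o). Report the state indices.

t=0: δ = [9.375e-02, 9.375e-02, 3.125e-02, 6.250e-02]  (obs o_0=0)
t=1: δ = [5.859e-03, 4.395e-03, 1.318e-02, 5.859e-03]  ψ = [0, 0, 1, 0]  (obs o_1=1)
t=2: δ = [5.493e-04, 4.120e-04, 1.854e-03, 8.240e-04]  ψ = [3, 2, 2, 2]  (obs o_2=1)
t=3: δ = [3.862e-05, 1.159e-04, 8.690e-05, 1.159e-04]  ψ = [3, 2, 2, 2]  (obs o_3=2)
t=4: δ = [1.086e-05, 7.242e-06, 1.629e-05, 7.242e-06]  ψ = [3, 3, 1, 1]  (obs o_4=3)
backtrack: best end state = 2; path = [1, 2, 2, 1, 2]

path = [1, 2, 2, 1, 2]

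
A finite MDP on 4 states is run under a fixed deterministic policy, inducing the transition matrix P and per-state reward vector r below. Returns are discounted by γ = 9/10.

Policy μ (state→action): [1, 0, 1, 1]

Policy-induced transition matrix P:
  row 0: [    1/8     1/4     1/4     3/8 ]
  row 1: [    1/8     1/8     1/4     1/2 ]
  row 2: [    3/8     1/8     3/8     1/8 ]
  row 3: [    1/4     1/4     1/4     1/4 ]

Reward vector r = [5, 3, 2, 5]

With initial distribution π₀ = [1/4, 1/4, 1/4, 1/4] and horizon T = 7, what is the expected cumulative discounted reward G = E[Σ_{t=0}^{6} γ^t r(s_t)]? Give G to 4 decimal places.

t=0: π = [0.2500, 0.2500, 0.2500, 0.2500], E[r] = 3.7500, γ^t·E[r] = 3.750000, running G = 3.750000
t=1: π = [0.2188, 0.1875, 0.2813, 0.3125], E[r] = 3.7813, γ^t·E[r] = 3.403125, running G = 7.153125
t=2: π = [0.2344, 0.1914, 0.2852, 0.2891], E[r] = 3.7617, γ^t·E[r] = 3.046992, running G = 10.200117
t=3: π = [0.2324, 0.1904, 0.2856, 0.2915], E[r] = 3.7622, γ^t·E[r] = 2.742649, running G = 12.942766
t=4: π = [0.2328, 0.1905, 0.2857, 0.2910], E[r] = 3.7619, γ^t·E[r] = 2.468184, running G = 15.410950
t=5: π = [0.2328, 0.1905, 0.2857, 0.2910], E[r] = 3.7619, γ^t·E[r] = 2.221370, running G = 17.632320
t=6: π = [0.2328, 0.1905, 0.2857, 0.2910], E[r] = 3.7619, γ^t·E[r] = 1.999230, running G = 19.631550

G = 19.6316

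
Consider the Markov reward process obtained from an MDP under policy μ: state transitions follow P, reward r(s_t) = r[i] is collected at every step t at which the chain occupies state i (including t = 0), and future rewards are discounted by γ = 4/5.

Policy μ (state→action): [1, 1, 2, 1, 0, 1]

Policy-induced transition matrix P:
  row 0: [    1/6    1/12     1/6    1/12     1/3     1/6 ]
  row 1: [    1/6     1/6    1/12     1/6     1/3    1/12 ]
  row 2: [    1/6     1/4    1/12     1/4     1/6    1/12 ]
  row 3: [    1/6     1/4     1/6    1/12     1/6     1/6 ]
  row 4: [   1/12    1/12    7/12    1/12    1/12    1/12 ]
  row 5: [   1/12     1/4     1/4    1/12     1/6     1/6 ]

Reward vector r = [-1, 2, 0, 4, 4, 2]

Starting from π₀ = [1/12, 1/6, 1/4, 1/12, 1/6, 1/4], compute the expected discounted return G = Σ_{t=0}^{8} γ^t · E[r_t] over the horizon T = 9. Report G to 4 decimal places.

G = 7.7777

t=0: π = [0.0833, 0.1667, 0.2500, 0.0833, 0.1667, 0.2500], E[r] = 1.7500, γ^t·E[r] = 1.750000, running G = 1.750000
t=1: π = [0.1319, 0.1944, 0.2222, 0.1389, 0.1944, 0.1181], E[r] = 1.8264, γ^t·E[r] = 1.461111, running G = 3.211111
t=2: π = [0.1406, 0.1794, 0.2228, 0.1366, 0.2049, 0.1157], E[r] = 1.8154, γ^t·E[r] = 1.161852, running G = 4.372963
t=3: π = [0.1399, 0.1775, 0.2282, 0.1354, 0.2029, 0.1161], E[r] = 1.8005, γ^t·E[r] = 0.921877, running G = 5.294840
t=4: π = [0.1401, 0.1781, 0.2271, 0.1361, 0.2027, 0.1160], E[r] = 1.8032, γ^t·E[r] = 0.738583, running G = 6.033422
t=5: π = [0.1401, 0.1780, 0.2270, 0.1360, 0.2028, 0.1160], E[r] = 1.8033, γ^t·E[r] = 0.590901, running G = 6.624323
t=6: π = [0.1401, 0.1780, 0.2271, 0.1360, 0.2028, 0.1160], E[r] = 1.8031, γ^t·E[r] = 0.472681, running G = 7.097003
t=7: π = [0.1401, 0.1780, 0.2271, 0.1360, 0.2028, 0.1160], E[r] = 1.8032, γ^t·E[r] = 0.378149, running G = 7.475152
t=8: π = [0.1401, 0.1780, 0.2271, 0.1360, 0.2028, 0.1160], E[r] = 1.8032, γ^t·E[r] = 0.302520, running G = 7.777672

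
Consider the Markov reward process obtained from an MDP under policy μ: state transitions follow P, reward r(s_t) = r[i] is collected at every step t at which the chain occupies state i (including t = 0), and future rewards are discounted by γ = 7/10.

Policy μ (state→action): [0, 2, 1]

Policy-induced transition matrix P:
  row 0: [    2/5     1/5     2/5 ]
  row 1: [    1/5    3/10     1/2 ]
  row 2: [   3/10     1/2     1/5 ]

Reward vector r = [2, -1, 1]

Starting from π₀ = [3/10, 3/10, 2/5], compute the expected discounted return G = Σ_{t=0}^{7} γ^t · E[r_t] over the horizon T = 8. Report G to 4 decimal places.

G = 2.0008

t=0: π = [0.3000, 0.3000, 0.4000], E[r] = 0.7000, γ^t·E[r] = 0.700000, running G = 0.700000
t=1: π = [0.3000, 0.3500, 0.3500], E[r] = 0.6000, γ^t·E[r] = 0.420000, running G = 1.120000
t=2: π = [0.2950, 0.3400, 0.3650], E[r] = 0.6150, γ^t·E[r] = 0.301350, running G = 1.421350
t=3: π = [0.2955, 0.3435, 0.3610], E[r] = 0.6085, γ^t·E[r] = 0.208716, running G = 1.630066
t=4: π = [0.2952, 0.3427, 0.3622], E[r] = 0.6099, γ^t·E[r] = 0.146437, running G = 1.776502
t=5: π = [0.2953, 0.3429, 0.3618], E[r] = 0.6094, γ^t·E[r] = 0.102428, running G = 1.878930
t=6: π = [0.2952, 0.3428, 0.3619], E[r] = 0.6096, γ^t·E[r] = 0.071713, running G = 1.950643
t=7: π = [0.2952, 0.3429, 0.3619], E[r] = 0.6095, γ^t·E[r] = 0.050196, running G = 2.000840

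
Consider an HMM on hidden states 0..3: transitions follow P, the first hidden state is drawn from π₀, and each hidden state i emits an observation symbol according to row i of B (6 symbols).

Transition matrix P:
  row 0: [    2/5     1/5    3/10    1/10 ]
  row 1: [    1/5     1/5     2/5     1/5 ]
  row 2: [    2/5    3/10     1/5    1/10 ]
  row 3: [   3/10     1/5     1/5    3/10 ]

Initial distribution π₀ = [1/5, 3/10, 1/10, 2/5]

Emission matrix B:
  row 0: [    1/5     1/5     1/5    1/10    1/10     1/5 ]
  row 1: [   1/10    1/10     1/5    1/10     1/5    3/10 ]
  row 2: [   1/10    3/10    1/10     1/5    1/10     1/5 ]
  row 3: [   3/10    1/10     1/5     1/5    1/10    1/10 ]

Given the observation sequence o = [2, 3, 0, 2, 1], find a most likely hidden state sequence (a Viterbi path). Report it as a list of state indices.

t=0: δ = [4.000e-02, 6.000e-02, 1.000e-02, 8.000e-02]  (obs o_0=2)
t=1: δ = [2.400e-03, 1.600e-03, 4.800e-03, 4.800e-03]  ψ = [3, 3, 1, 3]  (obs o_1=3)
t=2: δ = [3.840e-04, 1.440e-04, 9.600e-05, 4.320e-04]  ψ = [2, 2, 2, 3]  (obs o_2=0)
t=3: δ = [3.072e-05, 1.728e-05, 1.152e-05, 2.592e-05]  ψ = [0, 3, 0, 3]  (obs o_3=2)
t=4: δ = [2.458e-06, 6.144e-07, 2.765e-06, 7.776e-07]  ψ = [0, 0, 0, 3]  (obs o_4=1)
backtrack: best end state = 2; path = [1, 2, 0, 0, 2]

path = [1, 2, 0, 0, 2]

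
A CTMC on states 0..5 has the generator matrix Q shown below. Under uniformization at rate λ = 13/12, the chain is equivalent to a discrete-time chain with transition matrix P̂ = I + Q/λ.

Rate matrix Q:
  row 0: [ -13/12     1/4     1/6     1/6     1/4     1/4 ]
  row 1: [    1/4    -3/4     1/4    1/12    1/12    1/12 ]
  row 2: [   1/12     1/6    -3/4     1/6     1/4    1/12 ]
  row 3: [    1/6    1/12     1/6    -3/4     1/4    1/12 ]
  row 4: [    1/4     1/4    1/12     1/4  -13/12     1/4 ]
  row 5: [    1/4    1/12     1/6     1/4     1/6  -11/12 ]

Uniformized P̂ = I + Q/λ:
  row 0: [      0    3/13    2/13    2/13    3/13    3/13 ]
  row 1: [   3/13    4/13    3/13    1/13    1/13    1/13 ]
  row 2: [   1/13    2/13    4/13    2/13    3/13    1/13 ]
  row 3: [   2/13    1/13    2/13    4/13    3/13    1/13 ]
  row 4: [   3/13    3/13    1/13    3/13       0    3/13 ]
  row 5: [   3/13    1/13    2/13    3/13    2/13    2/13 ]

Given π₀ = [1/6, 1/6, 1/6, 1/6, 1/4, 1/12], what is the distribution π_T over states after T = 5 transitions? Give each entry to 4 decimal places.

t=0: π = [0.1667, 0.1667, 0.1667, 0.1667, 0.2500, 0.0833]
t=1: π = [0.1538, 0.1923, 0.1731, 0.1923, 0.1410, 0.1474]
t=2: π = [0.1538, 0.1800, 0.1844, 0.1908, 0.1573, 0.1336]
t=3: π = [0.1522, 0.1805, 0.1840, 0.1917, 0.1565, 0.1351]
t=4: π = [0.1526, 0.1802, 0.1840, 0.1919, 0.1565, 0.1348]
t=5: π = [0.1525, 0.1802, 0.1840, 0.1919, 0.1566, 0.1348]

π = [0.1525, 0.1802, 0.1840, 0.1919, 0.1566, 0.1348]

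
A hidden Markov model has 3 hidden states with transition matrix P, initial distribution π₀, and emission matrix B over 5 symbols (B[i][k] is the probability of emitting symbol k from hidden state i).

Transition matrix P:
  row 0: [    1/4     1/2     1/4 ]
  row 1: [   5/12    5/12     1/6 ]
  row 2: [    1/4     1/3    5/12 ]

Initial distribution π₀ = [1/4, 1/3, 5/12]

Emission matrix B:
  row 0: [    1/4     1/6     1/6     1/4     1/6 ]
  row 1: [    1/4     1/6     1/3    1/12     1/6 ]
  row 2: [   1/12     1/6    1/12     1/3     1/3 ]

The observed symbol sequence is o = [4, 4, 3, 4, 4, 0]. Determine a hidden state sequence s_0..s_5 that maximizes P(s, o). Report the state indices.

t=0: δ = [4.167e-02, 5.556e-02, 1.389e-01]  (obs o_0=4)
t=1: δ = [5.787e-03, 7.716e-03, 1.929e-02]  ψ = [2, 2, 2]  (obs o_1=4)
t=2: δ = [1.206e-03, 5.358e-04, 2.679e-03]  ψ = [2, 2, 2]  (obs o_2=3)
t=3: δ = [1.116e-04, 1.488e-04, 3.721e-04]  ψ = [2, 2, 2]  (obs o_3=4)
t=4: δ = [1.550e-05, 2.067e-05, 5.168e-05]  ψ = [2, 2, 2]  (obs o_4=4)
t=5: δ = [3.230e-06, 4.307e-06, 1.795e-06]  ψ = [2, 2, 2]  (obs o_5=0)
backtrack: best end state = 1; path = [2, 2, 2, 2, 2, 1]

path = [2, 2, 2, 2, 2, 1]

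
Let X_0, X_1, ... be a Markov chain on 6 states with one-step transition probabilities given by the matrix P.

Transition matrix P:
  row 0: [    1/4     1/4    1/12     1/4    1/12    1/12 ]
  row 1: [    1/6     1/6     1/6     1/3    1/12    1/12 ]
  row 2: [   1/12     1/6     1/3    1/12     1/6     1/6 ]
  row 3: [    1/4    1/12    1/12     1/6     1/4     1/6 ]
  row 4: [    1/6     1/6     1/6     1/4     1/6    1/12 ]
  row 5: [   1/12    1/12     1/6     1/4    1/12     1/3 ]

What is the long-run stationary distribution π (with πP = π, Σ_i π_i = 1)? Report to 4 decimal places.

π = [0.1730, 0.1502, 0.1609, 0.2176, 0.1451, 0.1532]

Balance equations π_j = Σ_i π_i·P[i][j]:
  π_0 = 1/4·π_0 + 1/6·π_1 + 1/12·π_2 + 1/4·π_3 + 1/6·π_4 + 1/12·π_5
  π_1 = 1/4·π_0 + 1/6·π_1 + 1/6·π_2 + 1/12·π_3 + 1/6·π_4 + 1/12·π_5
  π_2 = 1/12·π_0 + 1/6·π_1 + 1/3·π_2 + 1/12·π_3 + 1/6·π_4 + 1/6·π_5
  π_3 = 1/4·π_0 + 1/3·π_1 + 1/12·π_2 + 1/6·π_3 + 1/4·π_4 + 1/4·π_5
  π_4 = 1/12·π_0 + 1/12·π_1 + 1/6·π_2 + 1/4·π_3 + 1/6·π_4 + 1/12·π_5
  normalize: π_0 + π_1 + π_2 + π_3 + π_4 + π_5 = 1
Solving the linear system gives exactly π = [2909/16811, 22724/151299, 24350/151299, 32917/151299, 21953/151299, 23174/151299].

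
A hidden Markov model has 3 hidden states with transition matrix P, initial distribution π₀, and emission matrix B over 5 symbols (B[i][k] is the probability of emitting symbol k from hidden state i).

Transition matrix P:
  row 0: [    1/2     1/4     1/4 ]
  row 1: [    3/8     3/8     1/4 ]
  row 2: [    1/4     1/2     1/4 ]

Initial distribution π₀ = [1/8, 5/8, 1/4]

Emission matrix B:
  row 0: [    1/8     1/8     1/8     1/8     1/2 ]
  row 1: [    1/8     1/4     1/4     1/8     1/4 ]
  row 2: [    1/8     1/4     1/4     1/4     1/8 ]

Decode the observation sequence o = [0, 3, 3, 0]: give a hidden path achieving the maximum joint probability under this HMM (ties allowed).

t=0: δ = [1.562e-02, 7.812e-02, 3.125e-02]  (obs o_0=0)
t=1: δ = [3.662e-03, 3.662e-03, 4.883e-03]  ψ = [1, 1, 1]  (obs o_1=3)
t=2: δ = [2.289e-04, 3.052e-04, 3.052e-04]  ψ = [0, 2, 2]  (obs o_2=3)
t=3: δ = [1.431e-05, 1.907e-05, 9.537e-06]  ψ = [0, 2, 1]  (obs o_3=0)
backtrack: best end state = 1; path = [1, 2, 2, 1]

path = [1, 2, 2, 1]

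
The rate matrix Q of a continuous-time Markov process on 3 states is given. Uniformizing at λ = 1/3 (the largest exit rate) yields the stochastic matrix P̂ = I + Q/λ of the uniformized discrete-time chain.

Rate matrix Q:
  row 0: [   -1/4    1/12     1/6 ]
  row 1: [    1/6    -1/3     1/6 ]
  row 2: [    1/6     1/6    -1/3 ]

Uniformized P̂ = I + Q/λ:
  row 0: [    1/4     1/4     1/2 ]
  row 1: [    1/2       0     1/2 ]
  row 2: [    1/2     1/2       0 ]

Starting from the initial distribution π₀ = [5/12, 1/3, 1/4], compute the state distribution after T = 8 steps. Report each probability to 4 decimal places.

t=0: π = [0.4167, 0.3333, 0.2500]
t=1: π = [0.3958, 0.2292, 0.3750]
t=2: π = [0.4010, 0.2865, 0.3125]
t=3: π = [0.3997, 0.2565, 0.3438]
t=4: π = [0.4001, 0.2718, 0.3281]
t=5: π = [0.4000, 0.2641, 0.3359]
t=6: π = [0.4000, 0.2680, 0.3320]
t=7: π = [0.4000, 0.2660, 0.3340]
t=8: π = [0.4000, 0.2670, 0.3330]

π = [0.4000, 0.2670, 0.3330]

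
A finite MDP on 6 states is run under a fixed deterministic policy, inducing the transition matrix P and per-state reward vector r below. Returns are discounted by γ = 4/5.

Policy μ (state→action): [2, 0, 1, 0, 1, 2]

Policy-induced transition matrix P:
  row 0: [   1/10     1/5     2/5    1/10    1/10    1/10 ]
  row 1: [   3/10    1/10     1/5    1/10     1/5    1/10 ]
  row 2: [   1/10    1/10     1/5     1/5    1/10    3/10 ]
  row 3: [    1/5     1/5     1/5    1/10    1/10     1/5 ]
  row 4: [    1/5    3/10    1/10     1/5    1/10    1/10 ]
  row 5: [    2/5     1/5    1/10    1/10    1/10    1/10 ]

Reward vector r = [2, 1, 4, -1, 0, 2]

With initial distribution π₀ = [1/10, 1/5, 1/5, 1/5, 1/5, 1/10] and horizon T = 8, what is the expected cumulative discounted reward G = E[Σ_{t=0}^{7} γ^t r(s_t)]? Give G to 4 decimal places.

G = 6.2617

t=0: π = [0.1000, 0.2000, 0.2000, 0.2000, 0.2000, 0.1000], E[r] = 1.2000, γ^t·E[r] = 1.200000, running G = 1.200000
t=1: π = [0.2100, 0.1800, 0.1900, 0.1400, 0.1200, 0.1600], E[r] = 1.5400, γ^t·E[r] = 1.232000, running G = 2.432000
t=2: π = [0.2100, 0.1750, 0.2140, 0.1310, 0.1180, 0.1520], E[r] = 1.6240, γ^t·E[r] = 1.039360, running G = 3.471360
t=3: π = [0.2055, 0.1729, 0.2150, 0.1332, 0.1175, 0.1559], E[r] = 1.6225, γ^t·E[r] = 0.830720, running G = 4.302080
t=4: π = [0.2064, 0.1730, 0.2138, 0.1333, 0.1173, 0.1563], E[r] = 1.6202, γ^t·E[r] = 0.663646, running G = 4.965726
t=5: π = [0.2065, 0.1731, 0.2139, 0.1331, 0.1173, 0.1561], E[r] = 1.6209, γ^t·E[r] = 0.531131, running G = 5.496857
t=6: π = [0.2065, 0.1730, 0.2140, 0.1331, 0.1173, 0.1561], E[r] = 1.6209, γ^t·E[r] = 0.424918, running G = 5.921775
t=7: π = [0.2065, 0.1730, 0.2140, 0.1331, 0.1173, 0.1561], E[r] = 1.6209, γ^t·E[r] = 0.339925, running G = 6.261700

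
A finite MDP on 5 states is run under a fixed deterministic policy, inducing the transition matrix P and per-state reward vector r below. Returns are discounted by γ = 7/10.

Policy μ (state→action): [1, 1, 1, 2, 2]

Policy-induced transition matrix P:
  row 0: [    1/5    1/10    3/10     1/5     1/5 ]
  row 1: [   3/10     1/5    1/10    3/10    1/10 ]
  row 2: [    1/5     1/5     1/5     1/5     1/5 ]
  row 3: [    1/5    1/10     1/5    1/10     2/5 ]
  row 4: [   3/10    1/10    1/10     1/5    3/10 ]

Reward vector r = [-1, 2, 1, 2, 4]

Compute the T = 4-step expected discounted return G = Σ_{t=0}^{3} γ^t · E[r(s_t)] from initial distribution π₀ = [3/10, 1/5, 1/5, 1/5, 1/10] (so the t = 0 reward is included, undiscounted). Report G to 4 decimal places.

t=0: π = [0.3000, 0.2000, 0.2000, 0.2000, 0.1000], E[r] = 1.1000, γ^t·E[r] = 1.100000, running G = 1.100000
t=1: π = [0.2300, 0.1400, 0.2000, 0.2000, 0.2300], E[r] = 1.5700, γ^t·E[r] = 1.099000, running G = 2.199000
t=2: π = [0.2370, 0.1340, 0.1860, 0.1940, 0.2490], E[r] = 1.6010, γ^t·E[r] = 0.784490, running G = 2.983490
t=3: π = [0.2383, 0.1320, 0.1854, 0.1940, 0.2503], E[r] = 1.6003, γ^t·E[r] = 0.548903, running G = 3.532393

G = 3.5324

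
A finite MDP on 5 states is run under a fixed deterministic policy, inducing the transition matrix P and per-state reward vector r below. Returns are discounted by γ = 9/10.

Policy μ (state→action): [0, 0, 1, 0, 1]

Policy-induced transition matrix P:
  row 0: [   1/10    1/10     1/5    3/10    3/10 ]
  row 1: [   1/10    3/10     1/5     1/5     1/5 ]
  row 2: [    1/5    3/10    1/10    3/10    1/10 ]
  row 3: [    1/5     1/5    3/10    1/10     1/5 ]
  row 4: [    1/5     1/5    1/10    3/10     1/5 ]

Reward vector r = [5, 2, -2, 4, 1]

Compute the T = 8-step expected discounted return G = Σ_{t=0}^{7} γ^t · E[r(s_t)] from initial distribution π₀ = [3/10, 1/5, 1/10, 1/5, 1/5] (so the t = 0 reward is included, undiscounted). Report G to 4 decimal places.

G = 12.0973

t=0: π = [0.3000, 0.2000, 0.1000, 0.2000, 0.2000], E[r] = 2.7000, γ^t·E[r] = 2.700000, running G = 2.700000
t=1: π = [0.1500, 0.2000, 0.1900, 0.2400, 0.2200], E[r] = 1.9500, γ^t·E[r] = 1.755000, running G = 4.455000
t=2: π = [0.1650, 0.2240, 0.1830, 0.2320, 0.1960], E[r] = 2.0310, γ^t·E[r] = 1.645110, running G = 6.100110
t=3: π = [0.1611, 0.2242, 0.1853, 0.2312, 0.1982], E[r] = 2.0063, γ^t·E[r] = 1.462593, running G = 7.562703
t=4: π = [0.1615, 0.2248, 0.1848, 0.2313, 0.1976], E[r] = 2.0104, γ^t·E[r] = 1.319043, running G = 8.881746
t=5: π = [0.1614, 0.2248, 0.1849, 0.2312, 0.1977], E[r] = 2.0093, γ^t·E[r] = 1.186493, running G = 10.068239
t=6: π = [0.1614, 0.2248, 0.1849, 0.2313, 0.1976], E[r] = 2.0096, γ^t·E[r] = 1.067965, running G = 11.136204
t=7: π = [0.1614, 0.2248, 0.1849, 0.2313, 0.1977], E[r] = 2.0095, γ^t·E[r] = 0.961141, running G = 12.097345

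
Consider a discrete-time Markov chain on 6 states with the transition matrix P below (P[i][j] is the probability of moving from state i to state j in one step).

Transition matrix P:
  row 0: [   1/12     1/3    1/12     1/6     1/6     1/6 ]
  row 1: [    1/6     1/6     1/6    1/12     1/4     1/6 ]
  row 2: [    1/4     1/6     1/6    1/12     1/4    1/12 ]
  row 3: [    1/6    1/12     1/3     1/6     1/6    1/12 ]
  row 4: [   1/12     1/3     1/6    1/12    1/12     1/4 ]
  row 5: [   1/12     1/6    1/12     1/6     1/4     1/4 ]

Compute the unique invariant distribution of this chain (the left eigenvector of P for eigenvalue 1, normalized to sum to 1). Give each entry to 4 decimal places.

π = [0.1377, 0.2123, 0.1606, 0.1193, 0.1959, 0.1742]

Balance equations π_j = Σ_i π_i·P[i][j]:
  π_0 = 1/12·π_0 + 1/6·π_1 + 1/4·π_2 + 1/6·π_3 + 1/12·π_4 + 1/12·π_5
  π_1 = 1/3·π_0 + 1/6·π_1 + 1/6·π_2 + 1/12·π_3 + 1/3·π_4 + 1/6·π_5
  π_2 = 1/12·π_0 + 1/6·π_1 + 1/6·π_2 + 1/3·π_3 + 1/6·π_4 + 1/12·π_5
  π_3 = 1/6·π_0 + 1/12·π_1 + 1/12·π_2 + 1/6·π_3 + 1/12·π_4 + 1/6·π_5
  π_4 = 1/6·π_0 + 1/4·π_1 + 1/4·π_2 + 1/6·π_3 + 1/12·π_4 + 1/4·π_5
  normalize: π_0 + π_1 + π_2 + π_3 + π_4 + π_5 = 1
Solving the linear system gives exactly π = [6073/44095, 9363/44095, 14159/88190, 5259/44095, 17279/88190, 7681/44095].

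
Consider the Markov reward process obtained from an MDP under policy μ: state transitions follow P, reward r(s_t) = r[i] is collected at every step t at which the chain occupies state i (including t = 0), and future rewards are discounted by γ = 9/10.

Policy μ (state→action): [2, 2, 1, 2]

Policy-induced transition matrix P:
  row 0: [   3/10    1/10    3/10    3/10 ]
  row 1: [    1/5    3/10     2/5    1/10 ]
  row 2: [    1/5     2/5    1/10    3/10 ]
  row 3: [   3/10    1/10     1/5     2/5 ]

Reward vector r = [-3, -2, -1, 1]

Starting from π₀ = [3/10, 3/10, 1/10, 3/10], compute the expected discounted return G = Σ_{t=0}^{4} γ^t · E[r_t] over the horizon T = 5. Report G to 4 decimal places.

t=0: π = [0.3000, 0.3000, 0.1000, 0.3000], E[r] = -1.3000, γ^t·E[r] = -1.300000, running G = -1.300000
t=1: π = [0.2600, 0.1900, 0.2800, 0.2700], E[r] = -1.1700, γ^t·E[r] = -1.053000, running G = -2.353000
t=2: π = [0.2530, 0.2220, 0.2360, 0.2890], E[r] = -1.1500, γ^t·E[r] = -0.931500, running G = -3.284500
t=3: π = [0.2542, 0.2152, 0.2461, 0.2845], E[r] = -1.1546, γ^t·E[r] = -0.841703, running G = -4.126203
t=4: π = [0.2539, 0.2169, 0.2439, 0.2854], E[r] = -1.1538, γ^t·E[r] = -0.757002, running G = -4.883205

G = -4.8832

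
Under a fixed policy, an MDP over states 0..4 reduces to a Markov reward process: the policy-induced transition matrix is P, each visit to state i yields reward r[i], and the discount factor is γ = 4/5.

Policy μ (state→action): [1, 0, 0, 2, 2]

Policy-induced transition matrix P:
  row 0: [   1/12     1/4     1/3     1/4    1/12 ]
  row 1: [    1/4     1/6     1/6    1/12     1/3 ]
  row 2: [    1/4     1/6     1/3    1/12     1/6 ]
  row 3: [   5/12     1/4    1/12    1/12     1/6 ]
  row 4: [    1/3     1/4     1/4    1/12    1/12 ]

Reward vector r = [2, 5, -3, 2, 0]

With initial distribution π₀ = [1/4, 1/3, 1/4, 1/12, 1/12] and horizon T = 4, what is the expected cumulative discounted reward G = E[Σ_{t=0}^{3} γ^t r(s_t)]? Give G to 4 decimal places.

G = 3.5520

t=0: π = [0.2500, 0.3333, 0.2500, 0.0833, 0.0833], E[r] = 1.5833, γ^t·E[r] = 1.583333, running G = 1.583333
t=1: π = [0.2292, 0.2014, 0.2500, 0.1250, 0.1944], E[r] = 0.9653, γ^t·E[r] = 0.772222, running G = 2.355556
t=2: π = [0.2488, 0.2124, 0.2523, 0.1215, 0.1649], E[r] = 1.0457, γ^t·E[r] = 0.669259, running G = 3.024815
t=3: π = [0.2425, 0.2113, 0.2538, 0.1248, 0.1676], E[r] = 1.0296, γ^t·E[r] = 0.527160, running G = 3.551975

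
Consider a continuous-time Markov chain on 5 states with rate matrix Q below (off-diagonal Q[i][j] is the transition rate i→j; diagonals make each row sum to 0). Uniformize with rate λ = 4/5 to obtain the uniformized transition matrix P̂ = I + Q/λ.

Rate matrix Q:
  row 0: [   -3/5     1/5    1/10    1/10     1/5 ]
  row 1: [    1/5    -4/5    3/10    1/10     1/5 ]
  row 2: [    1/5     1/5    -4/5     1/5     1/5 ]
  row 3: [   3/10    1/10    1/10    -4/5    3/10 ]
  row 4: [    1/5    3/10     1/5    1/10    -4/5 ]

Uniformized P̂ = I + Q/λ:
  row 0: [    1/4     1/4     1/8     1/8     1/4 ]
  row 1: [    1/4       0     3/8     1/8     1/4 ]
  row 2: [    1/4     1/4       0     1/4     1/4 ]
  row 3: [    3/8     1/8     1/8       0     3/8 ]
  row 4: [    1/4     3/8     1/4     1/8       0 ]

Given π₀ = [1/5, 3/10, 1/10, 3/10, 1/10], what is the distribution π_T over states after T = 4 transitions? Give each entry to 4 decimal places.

t=0: π = [0.2000, 0.3000, 0.1000, 0.3000, 0.1000]
t=1: π = [0.2875, 0.1500, 0.2000, 0.1000, 0.2625]
t=2: π = [0.2625, 0.2328, 0.1703, 0.1375, 0.1969]
t=3: π = [0.2672, 0.1992, 0.1865, 0.1291, 0.2180]
t=4: π = [0.2661, 0.2113, 0.1787, 0.1322, 0.2116]

π = [0.2661, 0.2113, 0.1787, 0.1322, 0.2116]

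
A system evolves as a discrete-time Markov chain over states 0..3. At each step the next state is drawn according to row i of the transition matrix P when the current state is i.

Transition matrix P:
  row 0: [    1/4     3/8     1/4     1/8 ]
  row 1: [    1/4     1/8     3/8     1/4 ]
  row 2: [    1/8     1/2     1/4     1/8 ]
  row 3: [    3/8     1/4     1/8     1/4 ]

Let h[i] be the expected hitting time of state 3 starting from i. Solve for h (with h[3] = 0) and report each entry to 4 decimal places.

First-step conditioning: h[3] = 0; for i ≠ 3, h[i] = 1 + Σ_k P[i][k]·h[k].
  h[0] = 1 + 1/4·h[0] + 3/8·h[1] + 1/4·h[2]
  h[1] = 1 + 1/4·h[0] + 1/8·h[1] + 3/8·h[2]
  h[2] = 1 + 1/8·h[0] + 1/2·h[1] + 1/4·h[2]
Solving the 3×3 linear system over states ≠ 3 gives exactly h = [632/105, 568/105, 208/35, 0] (h[3] = 0 is the target).

h = [6.0190, 5.4095, 5.9429, 0.0000]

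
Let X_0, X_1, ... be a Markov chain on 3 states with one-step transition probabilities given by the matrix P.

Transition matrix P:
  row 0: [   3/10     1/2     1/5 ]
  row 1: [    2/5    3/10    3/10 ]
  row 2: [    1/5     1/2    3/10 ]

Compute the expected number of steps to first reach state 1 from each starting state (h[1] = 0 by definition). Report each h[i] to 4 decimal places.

h = [2.0000, 0.0000, 2.0000]

First-step conditioning: h[1] = 0; for i ≠ 1, h[i] = 1 + Σ_k P[i][k]·h[k].
  h[0] = 1 + 3/10·h[0] + 1/5·h[2]
  h[2] = 1 + 1/5·h[0] + 3/10·h[2]
Solving the 2×2 linear system over states ≠ 1 gives exactly h = [2, 0, 2] (h[1] = 0 is the target).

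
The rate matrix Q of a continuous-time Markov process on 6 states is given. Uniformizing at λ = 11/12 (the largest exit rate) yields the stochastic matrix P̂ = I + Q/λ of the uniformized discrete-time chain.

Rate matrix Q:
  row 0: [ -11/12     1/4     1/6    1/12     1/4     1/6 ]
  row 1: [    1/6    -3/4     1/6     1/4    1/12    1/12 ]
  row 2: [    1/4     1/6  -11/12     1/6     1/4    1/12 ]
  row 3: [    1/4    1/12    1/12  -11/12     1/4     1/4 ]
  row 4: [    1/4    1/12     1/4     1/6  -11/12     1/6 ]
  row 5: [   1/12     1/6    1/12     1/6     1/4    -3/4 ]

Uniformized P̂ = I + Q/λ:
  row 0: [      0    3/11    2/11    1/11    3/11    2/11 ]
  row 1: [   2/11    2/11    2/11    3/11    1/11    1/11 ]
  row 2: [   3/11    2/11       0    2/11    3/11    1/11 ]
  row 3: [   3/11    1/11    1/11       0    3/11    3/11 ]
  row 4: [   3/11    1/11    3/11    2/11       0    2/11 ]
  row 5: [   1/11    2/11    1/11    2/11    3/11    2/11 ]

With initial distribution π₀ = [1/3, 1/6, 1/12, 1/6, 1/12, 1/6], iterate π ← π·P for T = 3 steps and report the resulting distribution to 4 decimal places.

t=0: π = [0.3333, 0.1667, 0.0833, 0.1667, 0.0833, 0.1667]
t=1: π = [0.1364, 0.1894, 0.1439, 0.1364, 0.2197, 0.1742]
t=2: π = [0.1866, 0.1618, 0.1474, 0.1618, 0.1784, 0.1639]
t=3: π = [0.1773, 0.1679, 0.1416, 0.1501, 0.1947, 0.1684]

π = [0.1773, 0.1679, 0.1416, 0.1501, 0.1947, 0.1684]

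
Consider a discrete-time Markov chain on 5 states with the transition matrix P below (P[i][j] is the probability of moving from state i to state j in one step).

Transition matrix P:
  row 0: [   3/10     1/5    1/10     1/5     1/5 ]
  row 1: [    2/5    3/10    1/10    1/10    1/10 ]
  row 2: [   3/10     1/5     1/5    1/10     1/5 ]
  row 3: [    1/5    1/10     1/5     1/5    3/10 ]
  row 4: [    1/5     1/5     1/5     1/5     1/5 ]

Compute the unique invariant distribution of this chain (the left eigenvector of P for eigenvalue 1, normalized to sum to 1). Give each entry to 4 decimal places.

π = [0.2843, 0.2039, 0.1512, 0.1645, 0.1961]

Balance equations π_j = Σ_i π_i·P[i][j]:
  π_0 = 3/10·π_0 + 2/5·π_1 + 3/10·π_2 + 1/5·π_3 + 1/5·π_4
  π_1 = 1/5·π_0 + 3/10·π_1 + 1/5·π_2 + 1/10·π_3 + 1/5·π_4
  π_2 = 1/10·π_0 + 1/10·π_1 + 1/5·π_2 + 1/5·π_3 + 1/5·π_4
  π_3 = 1/5·π_0 + 1/10·π_1 + 1/10·π_2 + 1/5·π_3 + 1/5·π_4
  normalize: π_0 + π_1 + π_2 + π_3 + π_4 = 1
Solving the linear system gives exactly π = [1153/4055, 827/4055, 613/4055, 667/4055, 159/811].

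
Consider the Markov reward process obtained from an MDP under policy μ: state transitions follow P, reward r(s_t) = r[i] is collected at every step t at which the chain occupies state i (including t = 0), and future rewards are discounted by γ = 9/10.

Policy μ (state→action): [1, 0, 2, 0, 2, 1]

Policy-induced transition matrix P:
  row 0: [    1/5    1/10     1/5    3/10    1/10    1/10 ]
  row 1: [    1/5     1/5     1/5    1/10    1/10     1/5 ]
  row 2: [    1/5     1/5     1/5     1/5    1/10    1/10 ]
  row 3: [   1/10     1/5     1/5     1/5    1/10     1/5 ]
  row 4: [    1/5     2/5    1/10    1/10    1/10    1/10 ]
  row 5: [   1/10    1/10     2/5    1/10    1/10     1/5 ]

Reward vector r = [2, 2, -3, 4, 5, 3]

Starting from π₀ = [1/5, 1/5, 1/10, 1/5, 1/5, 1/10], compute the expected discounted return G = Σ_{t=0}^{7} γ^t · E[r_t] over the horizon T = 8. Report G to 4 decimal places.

G = 10.6446

t=0: π = [0.2000, 0.2000, 0.1000, 0.2000, 0.2000, 0.1000], E[r] = 2.6000, γ^t·E[r] = 2.600000, running G = 2.600000
t=1: π = [0.1700, 0.2100, 0.2000, 0.1700, 0.1000, 0.1500], E[r] = 1.7900, γ^t·E[r] = 1.611000, running G = 4.211000
t=2: π = [0.1680, 0.1880, 0.2200, 0.1710, 0.1000, 0.1530], E[r] = 1.6950, γ^t·E[r] = 1.372950, running G = 5.583950
t=3: π = [0.1676, 0.1879, 0.2206, 0.1727, 0.1000, 0.1512], E[r] = 1.6936, γ^t·E[r] = 1.234634, running G = 6.818584
t=4: π = [0.1676, 0.1881, 0.2202, 0.1729, 0.1000, 0.1512], E[r] = 1.6957, γ^t·E[r] = 1.112536, running G = 7.931120
t=5: π = [0.1676, 0.1881, 0.2202, 0.1728, 0.1000, 0.1512], E[r] = 1.6957, γ^t·E[r] = 1.001292, running G = 8.932412
t=6: π = [0.1676, 0.1881, 0.2202, 0.1728, 0.1000, 0.1512], E[r] = 1.6957, γ^t·E[r] = 0.901140, running G = 9.833552
t=7: π = [0.1676, 0.1881, 0.2202, 0.1728, 0.1000, 0.1512], E[r] = 1.6957, γ^t·E[r] = 0.811025, running G = 10.644577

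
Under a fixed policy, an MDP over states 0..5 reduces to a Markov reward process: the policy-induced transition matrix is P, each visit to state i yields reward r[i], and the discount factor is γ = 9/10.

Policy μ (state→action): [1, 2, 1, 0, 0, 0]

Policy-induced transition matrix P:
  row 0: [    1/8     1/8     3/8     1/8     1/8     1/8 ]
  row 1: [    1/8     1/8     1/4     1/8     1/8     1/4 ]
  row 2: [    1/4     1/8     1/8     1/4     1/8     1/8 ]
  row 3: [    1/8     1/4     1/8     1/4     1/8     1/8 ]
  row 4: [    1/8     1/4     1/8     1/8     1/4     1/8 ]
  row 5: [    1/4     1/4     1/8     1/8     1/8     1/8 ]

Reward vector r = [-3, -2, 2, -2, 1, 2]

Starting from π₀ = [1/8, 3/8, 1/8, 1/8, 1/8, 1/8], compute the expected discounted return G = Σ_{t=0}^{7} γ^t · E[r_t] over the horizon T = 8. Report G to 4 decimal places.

t=0: π = [0.1250, 0.3750, 0.1250, 0.1250, 0.1250, 0.1250], E[r] = -0.7500, γ^t·E[r] = -0.750000, running G = -0.750000
t=1: π = [0.1563, 0.1719, 0.2031, 0.1563, 0.1406, 0.1719], E[r] = -0.2344, γ^t·E[r] = -0.210938, running G = -0.960938
t=2: π = [0.1719, 0.1836, 0.1855, 0.1699, 0.1426, 0.1465], E[r] = -0.4160, γ^t·E[r] = -0.336973, running G = -1.297910
t=3: π = [0.1665, 0.1824, 0.1909, 0.1694, 0.1428, 0.1479], E[r] = -0.3826, γ^t·E[r] = -0.278892, running G = -1.576802
t=4: π = [0.1674, 0.1825, 0.1894, 0.1700, 0.1429, 0.1478], E[r] = -0.3899, γ^t·E[r] = -0.255829, running G = -1.832631
t=5: π = [0.1672, 0.1826, 0.1897, 0.1699, 0.1429, 0.1478], E[r] = -0.3887, γ^t·E[r] = -0.229523, running G = -2.062154
t=6: π = [0.1672, 0.1826, 0.1896, 0.1699, 0.1429, 0.1478], E[r] = -0.3889, γ^t·E[r] = -0.206663, running G = -2.268817
t=7: π = [0.1672, 0.1826, 0.1896, 0.1699, 0.1429, 0.1478], E[r] = -0.3888, γ^t·E[r] = -0.185985, running G = -2.454802

G = -2.4548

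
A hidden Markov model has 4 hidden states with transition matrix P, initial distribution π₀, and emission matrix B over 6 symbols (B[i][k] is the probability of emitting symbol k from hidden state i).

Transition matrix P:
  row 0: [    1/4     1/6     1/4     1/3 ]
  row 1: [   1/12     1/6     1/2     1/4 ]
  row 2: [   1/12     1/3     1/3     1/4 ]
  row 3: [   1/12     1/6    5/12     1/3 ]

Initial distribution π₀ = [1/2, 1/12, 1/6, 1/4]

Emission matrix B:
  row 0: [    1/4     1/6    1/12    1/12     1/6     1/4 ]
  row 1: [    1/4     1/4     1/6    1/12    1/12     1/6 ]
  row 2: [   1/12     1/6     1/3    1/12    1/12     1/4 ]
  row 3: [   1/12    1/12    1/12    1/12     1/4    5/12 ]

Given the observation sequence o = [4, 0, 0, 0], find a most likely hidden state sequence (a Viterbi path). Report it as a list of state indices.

t=0: δ = [8.333e-02, 6.944e-03, 1.389e-02, 6.250e-02]  (obs o_0=4)
t=1: δ = [5.208e-03, 3.472e-03, 2.170e-03, 2.315e-03]  ψ = [0, 0, 3, 0]  (obs o_1=0)
t=2: δ = [3.255e-04, 2.170e-04, 1.447e-04, 1.447e-04]  ψ = [0, 0, 1, 0]  (obs o_2=0)
t=3: δ = [2.035e-05, 1.356e-05, 9.042e-06, 9.042e-06]  ψ = [0, 0, 1, 0]  (obs o_3=0)
backtrack: best end state = 0; path = [0, 0, 0, 0]

path = [0, 0, 0, 0]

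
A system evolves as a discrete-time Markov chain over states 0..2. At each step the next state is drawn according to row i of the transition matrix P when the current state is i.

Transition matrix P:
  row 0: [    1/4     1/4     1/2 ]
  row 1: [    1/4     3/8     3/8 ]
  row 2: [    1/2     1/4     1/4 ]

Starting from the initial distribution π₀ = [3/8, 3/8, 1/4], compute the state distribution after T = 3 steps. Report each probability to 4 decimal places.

π = [0.3413, 0.2859, 0.3728]

t=0: π = [0.3750, 0.3750, 0.2500]
t=1: π = [0.3125, 0.2969, 0.3906]
t=2: π = [0.3477, 0.2871, 0.3652]
t=3: π = [0.3413, 0.2859, 0.3728]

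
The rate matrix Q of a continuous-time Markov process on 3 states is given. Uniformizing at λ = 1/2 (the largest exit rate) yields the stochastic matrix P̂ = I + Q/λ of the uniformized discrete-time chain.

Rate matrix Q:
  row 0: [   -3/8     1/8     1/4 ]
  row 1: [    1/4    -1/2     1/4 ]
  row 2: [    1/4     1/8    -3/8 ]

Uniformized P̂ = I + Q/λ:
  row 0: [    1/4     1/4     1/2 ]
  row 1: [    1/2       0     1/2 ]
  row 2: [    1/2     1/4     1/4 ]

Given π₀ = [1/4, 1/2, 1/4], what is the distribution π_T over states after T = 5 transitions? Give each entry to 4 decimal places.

π = [0.4001, 0.1997, 0.4001]

t=0: π = [0.2500, 0.5000, 0.2500]
t=1: π = [0.4375, 0.1250, 0.4375]
t=2: π = [0.3906, 0.2188, 0.3906]
t=3: π = [0.4023, 0.1953, 0.4023]
t=4: π = [0.3994, 0.2012, 0.3994]
t=5: π = [0.4001, 0.1997, 0.4001]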